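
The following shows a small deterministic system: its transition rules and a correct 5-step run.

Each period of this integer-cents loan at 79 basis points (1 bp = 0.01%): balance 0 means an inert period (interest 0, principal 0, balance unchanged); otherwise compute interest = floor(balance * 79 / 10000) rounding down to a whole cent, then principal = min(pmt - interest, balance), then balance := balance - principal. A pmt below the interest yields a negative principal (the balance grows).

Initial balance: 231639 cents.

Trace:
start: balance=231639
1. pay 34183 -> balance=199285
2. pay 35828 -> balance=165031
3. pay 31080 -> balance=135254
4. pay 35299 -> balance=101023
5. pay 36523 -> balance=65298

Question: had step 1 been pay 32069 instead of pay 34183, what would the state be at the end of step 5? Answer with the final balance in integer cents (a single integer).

67480

(re-executing from step 1 with the substitution; state before step 1: balance=231639)
1. pay 32069 -> balance=201399
2. pay 35828 -> balance=167162
3. pay 31080 -> balance=137402
4. pay 35299 -> balance=103188
5. pay 36523 -> balance=67480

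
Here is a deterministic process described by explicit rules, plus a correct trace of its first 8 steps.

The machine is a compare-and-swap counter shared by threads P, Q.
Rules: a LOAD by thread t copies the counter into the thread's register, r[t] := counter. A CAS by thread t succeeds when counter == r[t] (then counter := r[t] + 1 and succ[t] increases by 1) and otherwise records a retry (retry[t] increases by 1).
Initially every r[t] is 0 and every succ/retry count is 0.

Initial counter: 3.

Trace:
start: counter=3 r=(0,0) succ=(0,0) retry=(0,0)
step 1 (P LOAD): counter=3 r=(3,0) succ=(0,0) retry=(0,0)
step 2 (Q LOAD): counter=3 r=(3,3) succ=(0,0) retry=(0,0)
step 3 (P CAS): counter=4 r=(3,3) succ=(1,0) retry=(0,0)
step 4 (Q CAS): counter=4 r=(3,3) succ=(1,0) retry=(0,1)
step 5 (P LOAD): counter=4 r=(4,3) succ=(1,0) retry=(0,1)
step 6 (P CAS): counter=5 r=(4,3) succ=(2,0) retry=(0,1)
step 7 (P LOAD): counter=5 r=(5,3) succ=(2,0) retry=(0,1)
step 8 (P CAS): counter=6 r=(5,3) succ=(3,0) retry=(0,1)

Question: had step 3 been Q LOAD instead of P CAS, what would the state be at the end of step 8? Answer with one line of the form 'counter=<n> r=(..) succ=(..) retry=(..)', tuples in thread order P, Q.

(re-executing from step 3 with the substitution; state before step 3: counter=3 r=(3,3) succ=(0,0) retry=(0,0))
step 3 (Q LOAD): counter=3 r=(3,3) succ=(0,0) retry=(0,0)
step 4 (Q CAS): counter=4 r=(3,3) succ=(0,1) retry=(0,0)
step 5 (P LOAD): counter=4 r=(4,3) succ=(0,1) retry=(0,0)
step 6 (P CAS): counter=5 r=(4,3) succ=(1,1) retry=(0,0)
step 7 (P LOAD): counter=5 r=(5,3) succ=(1,1) retry=(0,0)
step 8 (P CAS): counter=6 r=(5,3) succ=(2,1) retry=(0,0)

counter=6 r=(5,3) succ=(2,1) retry=(0,0)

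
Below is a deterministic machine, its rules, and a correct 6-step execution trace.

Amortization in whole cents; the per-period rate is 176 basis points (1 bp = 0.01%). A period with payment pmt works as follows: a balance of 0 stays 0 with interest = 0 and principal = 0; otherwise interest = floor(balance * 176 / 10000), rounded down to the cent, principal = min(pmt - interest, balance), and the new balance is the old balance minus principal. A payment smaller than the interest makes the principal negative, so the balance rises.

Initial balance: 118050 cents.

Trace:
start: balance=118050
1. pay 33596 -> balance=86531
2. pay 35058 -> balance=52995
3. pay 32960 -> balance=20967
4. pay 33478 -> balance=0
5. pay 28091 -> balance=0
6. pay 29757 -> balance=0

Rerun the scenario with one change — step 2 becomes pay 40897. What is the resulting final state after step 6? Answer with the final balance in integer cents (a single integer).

(re-executing from step 2 with the substitution; state before step 2: balance=86531)
2. pay 40897 -> balance=47156
3. pay 32960 -> balance=15025
4. pay 33478 -> balance=0
5. pay 28091 -> balance=0
6. pay 29757 -> balance=0

0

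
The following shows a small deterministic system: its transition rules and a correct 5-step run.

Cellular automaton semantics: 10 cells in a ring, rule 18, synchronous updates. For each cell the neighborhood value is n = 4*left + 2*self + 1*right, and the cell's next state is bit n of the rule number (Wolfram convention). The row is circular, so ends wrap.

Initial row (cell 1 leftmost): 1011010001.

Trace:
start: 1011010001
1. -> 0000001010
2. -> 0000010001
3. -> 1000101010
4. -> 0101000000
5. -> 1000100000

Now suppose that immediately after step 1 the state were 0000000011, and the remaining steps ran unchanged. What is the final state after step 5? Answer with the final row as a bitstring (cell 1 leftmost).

0101101000

state after step 1 := 0000000011
2. -> 1000000100
3. -> 0100001011
4. -> 0010010000
5. -> 0101101000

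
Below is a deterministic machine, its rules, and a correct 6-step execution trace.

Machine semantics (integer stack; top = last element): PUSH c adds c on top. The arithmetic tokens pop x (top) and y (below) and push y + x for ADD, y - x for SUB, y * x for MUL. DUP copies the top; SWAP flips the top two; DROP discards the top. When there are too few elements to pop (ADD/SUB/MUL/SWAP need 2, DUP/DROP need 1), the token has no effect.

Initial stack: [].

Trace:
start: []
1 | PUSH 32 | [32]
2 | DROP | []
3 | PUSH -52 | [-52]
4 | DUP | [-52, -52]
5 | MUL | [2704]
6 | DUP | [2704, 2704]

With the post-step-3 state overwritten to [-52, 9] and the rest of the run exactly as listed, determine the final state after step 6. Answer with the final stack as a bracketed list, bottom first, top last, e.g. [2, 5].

state after step 3 := [-52, 9]
4 | DUP | [-52, 9, 9]
5 | MUL | [-52, 81]
6 | DUP | [-52, 81, 81]

[-52, 81, 81]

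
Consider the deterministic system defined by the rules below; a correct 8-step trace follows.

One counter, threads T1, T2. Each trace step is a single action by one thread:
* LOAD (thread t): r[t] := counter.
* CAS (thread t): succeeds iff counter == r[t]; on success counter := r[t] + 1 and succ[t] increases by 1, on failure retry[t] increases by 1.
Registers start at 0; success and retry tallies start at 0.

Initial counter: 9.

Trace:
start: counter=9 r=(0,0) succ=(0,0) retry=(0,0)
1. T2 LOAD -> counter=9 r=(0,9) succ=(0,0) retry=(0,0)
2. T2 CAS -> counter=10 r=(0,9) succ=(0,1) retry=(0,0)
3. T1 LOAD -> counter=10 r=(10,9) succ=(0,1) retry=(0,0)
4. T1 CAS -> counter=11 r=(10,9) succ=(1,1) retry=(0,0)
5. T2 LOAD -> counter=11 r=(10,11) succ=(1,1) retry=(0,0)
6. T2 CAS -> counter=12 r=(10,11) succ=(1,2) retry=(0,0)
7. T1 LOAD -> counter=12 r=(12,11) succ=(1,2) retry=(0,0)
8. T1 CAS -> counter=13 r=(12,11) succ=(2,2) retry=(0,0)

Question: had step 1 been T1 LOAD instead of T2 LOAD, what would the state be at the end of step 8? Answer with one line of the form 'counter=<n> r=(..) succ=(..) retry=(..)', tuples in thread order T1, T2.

(re-executing from step 1 with the substitution; state before step 1: counter=9 r=(0,0) succ=(0,0) retry=(0,0))
1. T1 LOAD -> counter=9 r=(9,0) succ=(0,0) retry=(0,0)
2. T2 CAS -> counter=9 r=(9,0) succ=(0,0) retry=(0,1)
3. T1 LOAD -> counter=9 r=(9,0) succ=(0,0) retry=(0,1)
4. T1 CAS -> counter=10 r=(9,0) succ=(1,0) retry=(0,1)
5. T2 LOAD -> counter=10 r=(9,10) succ=(1,0) retry=(0,1)
6. T2 CAS -> counter=11 r=(9,10) succ=(1,1) retry=(0,1)
7. T1 LOAD -> counter=11 r=(11,10) succ=(1,1) retry=(0,1)
8. T1 CAS -> counter=12 r=(11,10) succ=(2,1) retry=(0,1)

counter=12 r=(11,10) succ=(2,1) retry=(0,1)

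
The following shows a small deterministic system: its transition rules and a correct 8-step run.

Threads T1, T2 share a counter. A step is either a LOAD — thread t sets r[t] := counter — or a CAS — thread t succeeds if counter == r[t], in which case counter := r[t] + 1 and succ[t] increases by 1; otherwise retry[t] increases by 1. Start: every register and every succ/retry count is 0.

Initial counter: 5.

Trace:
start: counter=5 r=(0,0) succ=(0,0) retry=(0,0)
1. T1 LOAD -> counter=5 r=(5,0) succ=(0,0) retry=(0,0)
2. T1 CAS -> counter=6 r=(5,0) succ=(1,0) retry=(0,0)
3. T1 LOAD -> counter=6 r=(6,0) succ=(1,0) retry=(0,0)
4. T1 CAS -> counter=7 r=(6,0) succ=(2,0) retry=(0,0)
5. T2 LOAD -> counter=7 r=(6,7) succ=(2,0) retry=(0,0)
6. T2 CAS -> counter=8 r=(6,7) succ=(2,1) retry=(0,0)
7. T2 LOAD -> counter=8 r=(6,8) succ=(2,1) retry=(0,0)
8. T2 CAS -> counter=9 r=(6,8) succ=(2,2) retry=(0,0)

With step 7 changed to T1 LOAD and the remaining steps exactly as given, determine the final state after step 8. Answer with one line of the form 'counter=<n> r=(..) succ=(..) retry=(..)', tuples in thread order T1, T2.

(re-executing from step 7 with the substitution; state before step 7: counter=8 r=(6,7) succ=(2,1) retry=(0,0))
7. T1 LOAD -> counter=8 r=(8,7) succ=(2,1) retry=(0,0)
8. T2 CAS -> counter=8 r=(8,7) succ=(2,1) retry=(0,1)

counter=8 r=(8,7) succ=(2,1) retry=(0,1)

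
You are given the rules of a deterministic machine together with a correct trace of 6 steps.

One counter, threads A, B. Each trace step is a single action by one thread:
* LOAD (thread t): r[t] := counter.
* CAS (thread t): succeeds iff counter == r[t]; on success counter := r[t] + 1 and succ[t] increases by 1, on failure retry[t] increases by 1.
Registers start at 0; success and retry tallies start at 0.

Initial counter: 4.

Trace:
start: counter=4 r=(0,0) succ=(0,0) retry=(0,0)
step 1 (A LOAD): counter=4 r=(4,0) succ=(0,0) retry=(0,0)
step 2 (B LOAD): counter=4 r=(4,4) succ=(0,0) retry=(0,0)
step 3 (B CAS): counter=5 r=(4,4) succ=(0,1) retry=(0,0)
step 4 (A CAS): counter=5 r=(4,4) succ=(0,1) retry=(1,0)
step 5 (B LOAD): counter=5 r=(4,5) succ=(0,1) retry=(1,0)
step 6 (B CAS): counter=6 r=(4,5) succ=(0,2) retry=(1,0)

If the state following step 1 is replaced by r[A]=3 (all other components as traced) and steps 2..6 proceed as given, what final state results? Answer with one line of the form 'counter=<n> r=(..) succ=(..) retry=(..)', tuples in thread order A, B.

state after step 1 := counter=4 r=(3,0) succ=(0,0) retry=(0,0)
step 2 (B LOAD): counter=4 r=(3,4) succ=(0,0) retry=(0,0)
step 3 (B CAS): counter=5 r=(3,4) succ=(0,1) retry=(0,0)
step 4 (A CAS): counter=5 r=(3,4) succ=(0,1) retry=(1,0)
step 5 (B LOAD): counter=5 r=(3,5) succ=(0,1) retry=(1,0)
step 6 (B CAS): counter=6 r=(3,5) succ=(0,2) retry=(1,0)

counter=6 r=(3,5) succ=(0,2) retry=(1,0)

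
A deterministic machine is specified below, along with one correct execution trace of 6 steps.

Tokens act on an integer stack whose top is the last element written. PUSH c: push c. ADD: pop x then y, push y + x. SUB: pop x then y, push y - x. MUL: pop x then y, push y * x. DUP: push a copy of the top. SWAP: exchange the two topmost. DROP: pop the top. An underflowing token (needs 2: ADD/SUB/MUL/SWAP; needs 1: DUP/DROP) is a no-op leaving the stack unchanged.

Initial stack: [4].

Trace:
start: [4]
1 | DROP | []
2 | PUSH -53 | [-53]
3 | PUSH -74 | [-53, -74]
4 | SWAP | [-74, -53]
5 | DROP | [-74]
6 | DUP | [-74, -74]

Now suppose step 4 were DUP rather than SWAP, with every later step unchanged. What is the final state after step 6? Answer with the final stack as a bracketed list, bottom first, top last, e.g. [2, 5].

(re-executing from step 4 with the substitution; state before step 4: [-53, -74])
4 | DUP | [-53, -74, -74]
5 | DROP | [-53, -74]
6 | DUP | [-53, -74, -74]

[-53, -74, -74]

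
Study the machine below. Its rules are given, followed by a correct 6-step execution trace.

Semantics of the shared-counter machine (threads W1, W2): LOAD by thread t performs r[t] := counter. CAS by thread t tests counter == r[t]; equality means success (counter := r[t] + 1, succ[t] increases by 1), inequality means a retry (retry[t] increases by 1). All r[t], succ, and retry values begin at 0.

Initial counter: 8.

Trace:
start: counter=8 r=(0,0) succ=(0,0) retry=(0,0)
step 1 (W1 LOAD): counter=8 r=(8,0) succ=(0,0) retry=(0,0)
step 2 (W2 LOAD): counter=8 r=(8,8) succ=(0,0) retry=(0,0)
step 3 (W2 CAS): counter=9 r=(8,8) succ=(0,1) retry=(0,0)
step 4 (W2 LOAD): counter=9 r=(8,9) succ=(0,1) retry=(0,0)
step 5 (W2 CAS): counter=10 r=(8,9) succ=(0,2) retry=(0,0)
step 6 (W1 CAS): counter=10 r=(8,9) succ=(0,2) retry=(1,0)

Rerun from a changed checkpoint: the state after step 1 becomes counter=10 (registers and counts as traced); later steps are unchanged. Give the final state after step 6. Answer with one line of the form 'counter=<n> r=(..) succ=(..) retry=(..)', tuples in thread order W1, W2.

counter=12 r=(8,11) succ=(0,2) retry=(1,0)

state after step 1 := counter=10 r=(8,0) succ=(0,0) retry=(0,0)
step 2 (W2 LOAD): counter=10 r=(8,10) succ=(0,0) retry=(0,0)
step 3 (W2 CAS): counter=11 r=(8,10) succ=(0,1) retry=(0,0)
step 4 (W2 LOAD): counter=11 r=(8,11) succ=(0,1) retry=(0,0)
step 5 (W2 CAS): counter=12 r=(8,11) succ=(0,2) retry=(0,0)
step 6 (W1 CAS): counter=12 r=(8,11) succ=(0,2) retry=(1,0)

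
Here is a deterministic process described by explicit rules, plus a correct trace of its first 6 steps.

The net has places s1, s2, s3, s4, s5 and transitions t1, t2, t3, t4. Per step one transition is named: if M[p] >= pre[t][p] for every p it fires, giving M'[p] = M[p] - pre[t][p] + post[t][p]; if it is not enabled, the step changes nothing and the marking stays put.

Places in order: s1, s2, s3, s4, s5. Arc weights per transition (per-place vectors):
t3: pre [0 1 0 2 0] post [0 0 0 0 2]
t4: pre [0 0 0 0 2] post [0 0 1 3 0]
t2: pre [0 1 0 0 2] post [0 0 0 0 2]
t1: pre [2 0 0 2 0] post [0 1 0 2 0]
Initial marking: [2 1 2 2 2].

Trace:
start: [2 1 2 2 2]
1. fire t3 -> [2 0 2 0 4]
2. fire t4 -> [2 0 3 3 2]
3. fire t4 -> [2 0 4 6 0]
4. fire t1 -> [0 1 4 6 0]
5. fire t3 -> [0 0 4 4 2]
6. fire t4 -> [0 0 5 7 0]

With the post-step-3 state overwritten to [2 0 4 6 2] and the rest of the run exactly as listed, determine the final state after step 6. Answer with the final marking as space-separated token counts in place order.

state after step 3 := [2 0 4 6 2]
4. fire t1 -> [0 1 4 6 2]
5. fire t3 -> [0 0 4 4 4]
6. fire t4 -> [0 0 5 7 2]

0 0 5 7 2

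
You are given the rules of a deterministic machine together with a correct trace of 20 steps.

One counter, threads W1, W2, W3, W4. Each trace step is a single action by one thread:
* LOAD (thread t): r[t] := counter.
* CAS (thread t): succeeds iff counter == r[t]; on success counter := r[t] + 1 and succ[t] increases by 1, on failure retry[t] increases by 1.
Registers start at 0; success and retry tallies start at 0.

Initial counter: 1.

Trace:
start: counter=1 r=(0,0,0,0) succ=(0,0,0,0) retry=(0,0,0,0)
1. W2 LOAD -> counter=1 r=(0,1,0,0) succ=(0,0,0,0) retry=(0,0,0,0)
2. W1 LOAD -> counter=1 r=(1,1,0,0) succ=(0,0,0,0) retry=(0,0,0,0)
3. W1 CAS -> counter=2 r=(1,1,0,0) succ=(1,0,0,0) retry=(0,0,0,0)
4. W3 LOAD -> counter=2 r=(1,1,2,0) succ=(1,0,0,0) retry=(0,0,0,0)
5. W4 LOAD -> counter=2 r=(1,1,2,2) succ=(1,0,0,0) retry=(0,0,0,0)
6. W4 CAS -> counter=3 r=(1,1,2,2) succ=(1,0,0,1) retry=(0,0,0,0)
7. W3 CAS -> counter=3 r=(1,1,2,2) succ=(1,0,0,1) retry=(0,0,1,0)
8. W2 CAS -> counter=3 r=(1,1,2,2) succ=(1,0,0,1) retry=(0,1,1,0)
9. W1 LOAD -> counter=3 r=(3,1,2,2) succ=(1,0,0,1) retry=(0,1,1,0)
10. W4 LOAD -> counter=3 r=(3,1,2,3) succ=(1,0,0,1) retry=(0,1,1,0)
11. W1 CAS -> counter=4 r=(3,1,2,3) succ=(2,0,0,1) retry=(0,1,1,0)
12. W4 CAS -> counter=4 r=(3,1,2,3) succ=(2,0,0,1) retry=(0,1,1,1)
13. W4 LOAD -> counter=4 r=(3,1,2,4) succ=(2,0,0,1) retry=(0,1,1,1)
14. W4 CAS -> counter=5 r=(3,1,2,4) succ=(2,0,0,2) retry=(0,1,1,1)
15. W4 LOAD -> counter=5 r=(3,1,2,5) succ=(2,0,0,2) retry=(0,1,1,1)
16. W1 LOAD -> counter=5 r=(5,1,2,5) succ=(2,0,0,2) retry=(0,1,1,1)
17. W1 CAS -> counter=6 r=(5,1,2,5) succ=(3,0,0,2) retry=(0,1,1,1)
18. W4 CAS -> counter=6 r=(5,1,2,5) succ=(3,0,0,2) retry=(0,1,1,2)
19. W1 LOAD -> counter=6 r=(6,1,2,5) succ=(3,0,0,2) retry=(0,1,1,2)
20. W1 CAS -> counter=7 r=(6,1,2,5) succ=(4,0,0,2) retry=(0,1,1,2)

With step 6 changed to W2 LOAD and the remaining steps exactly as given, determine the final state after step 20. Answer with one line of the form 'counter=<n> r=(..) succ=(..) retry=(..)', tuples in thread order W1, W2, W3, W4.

(re-executing from step 6 with the substitution; state before step 6: counter=2 r=(1,1,2,2) succ=(1,0,0,0) retry=(0,0,0,0))
6. W2 LOAD -> counter=2 r=(1,2,2,2) succ=(1,0,0,0) retry=(0,0,0,0)
7. W3 CAS -> counter=3 r=(1,2,2,2) succ=(1,0,1,0) retry=(0,0,0,0)
8. W2 CAS -> counter=3 r=(1,2,2,2) succ=(1,0,1,0) retry=(0,1,0,0)
9. W1 LOAD -> counter=3 r=(3,2,2,2) succ=(1,0,1,0) retry=(0,1,0,0)
10. W4 LOAD -> counter=3 r=(3,2,2,3) succ=(1,0,1,0) retry=(0,1,0,0)
11. W1 CAS -> counter=4 r=(3,2,2,3) succ=(2,0,1,0) retry=(0,1,0,0)
12. W4 CAS -> counter=4 r=(3,2,2,3) succ=(2,0,1,0) retry=(0,1,0,1)
13. W4 LOAD -> counter=4 r=(3,2,2,4) succ=(2,0,1,0) retry=(0,1,0,1)
14. W4 CAS -> counter=5 r=(3,2,2,4) succ=(2,0,1,1) retry=(0,1,0,1)
15. W4 LOAD -> counter=5 r=(3,2,2,5) succ=(2,0,1,1) retry=(0,1,0,1)
16. W1 LOAD -> counter=5 r=(5,2,2,5) succ=(2,0,1,1) retry=(0,1,0,1)
17. W1 CAS -> counter=6 r=(5,2,2,5) succ=(3,0,1,1) retry=(0,1,0,1)
18. W4 CAS -> counter=6 r=(5,2,2,5) succ=(3,0,1,1) retry=(0,1,0,2)
19. W1 LOAD -> counter=6 r=(6,2,2,5) succ=(3,0,1,1) retry=(0,1,0,2)
20. W1 CAS -> counter=7 r=(6,2,2,5) succ=(4,0,1,1) retry=(0,1,0,2)

counter=7 r=(6,2,2,5) succ=(4,0,1,1) retry=(0,1,0,2)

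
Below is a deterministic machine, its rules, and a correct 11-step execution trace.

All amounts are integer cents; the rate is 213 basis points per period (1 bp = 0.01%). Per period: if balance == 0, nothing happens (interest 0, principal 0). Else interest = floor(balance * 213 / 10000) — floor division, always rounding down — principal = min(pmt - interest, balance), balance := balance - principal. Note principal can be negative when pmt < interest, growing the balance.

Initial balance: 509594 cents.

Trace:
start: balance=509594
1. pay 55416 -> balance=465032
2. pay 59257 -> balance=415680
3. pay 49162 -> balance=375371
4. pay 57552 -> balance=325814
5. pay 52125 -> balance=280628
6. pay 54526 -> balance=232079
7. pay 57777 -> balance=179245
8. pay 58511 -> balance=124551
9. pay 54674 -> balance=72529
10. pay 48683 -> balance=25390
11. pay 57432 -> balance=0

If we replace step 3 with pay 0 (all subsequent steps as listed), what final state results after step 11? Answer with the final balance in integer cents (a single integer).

26691

(re-executing from step 3 with the substitution; state before step 3: balance=415680)
3. pay 0 -> balance=424533
4. pay 57552 -> balance=376023
5. pay 52125 -> balance=331907
6. pay 54526 -> balance=284450
7. pay 57777 -> balance=232731
8. pay 58511 -> balance=179177
9. pay 54674 -> balance=128319
10. pay 48683 -> balance=82369
11. pay 57432 -> balance=26691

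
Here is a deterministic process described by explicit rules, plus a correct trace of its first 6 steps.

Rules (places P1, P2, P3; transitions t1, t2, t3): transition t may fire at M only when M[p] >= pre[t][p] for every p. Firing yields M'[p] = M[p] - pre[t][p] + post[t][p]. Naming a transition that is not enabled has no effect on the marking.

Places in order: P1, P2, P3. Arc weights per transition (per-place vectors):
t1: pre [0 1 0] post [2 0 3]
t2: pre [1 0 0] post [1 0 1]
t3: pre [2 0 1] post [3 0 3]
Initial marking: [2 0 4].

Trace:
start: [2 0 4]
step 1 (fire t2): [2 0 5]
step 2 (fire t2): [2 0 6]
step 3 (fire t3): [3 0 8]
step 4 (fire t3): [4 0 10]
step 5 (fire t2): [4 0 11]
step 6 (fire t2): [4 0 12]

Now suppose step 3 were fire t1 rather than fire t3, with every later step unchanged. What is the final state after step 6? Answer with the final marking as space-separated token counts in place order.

3 0 10

(re-executing from step 3 with the substitution; state before step 3: [2 0 6])
step 3 (fire t1): [2 0 6]
step 4 (fire t3): [3 0 8]
step 5 (fire t2): [3 0 9]
step 6 (fire t2): [3 0 10]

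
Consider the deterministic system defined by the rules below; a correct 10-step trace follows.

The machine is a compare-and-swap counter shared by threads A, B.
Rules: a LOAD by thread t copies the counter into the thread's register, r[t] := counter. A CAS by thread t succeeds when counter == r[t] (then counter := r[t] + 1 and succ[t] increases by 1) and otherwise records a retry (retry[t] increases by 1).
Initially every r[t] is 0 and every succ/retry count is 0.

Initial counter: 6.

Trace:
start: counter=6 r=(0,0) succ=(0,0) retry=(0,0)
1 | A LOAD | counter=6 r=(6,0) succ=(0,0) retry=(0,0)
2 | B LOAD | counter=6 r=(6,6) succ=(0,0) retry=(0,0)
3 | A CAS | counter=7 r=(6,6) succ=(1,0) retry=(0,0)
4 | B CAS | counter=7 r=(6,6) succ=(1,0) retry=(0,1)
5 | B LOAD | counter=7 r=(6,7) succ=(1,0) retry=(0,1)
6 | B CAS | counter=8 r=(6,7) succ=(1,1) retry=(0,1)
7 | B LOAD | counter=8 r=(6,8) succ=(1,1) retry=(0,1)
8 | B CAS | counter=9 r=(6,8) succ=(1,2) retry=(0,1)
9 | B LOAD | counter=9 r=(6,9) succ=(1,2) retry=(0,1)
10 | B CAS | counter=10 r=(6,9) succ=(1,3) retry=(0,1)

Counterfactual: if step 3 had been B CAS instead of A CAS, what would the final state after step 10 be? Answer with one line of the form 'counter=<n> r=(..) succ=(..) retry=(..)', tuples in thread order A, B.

(re-executing from step 3 with the substitution; state before step 3: counter=6 r=(6,6) succ=(0,0) retry=(0,0))
3 | B CAS | counter=7 r=(6,6) succ=(0,1) retry=(0,0)
4 | B CAS | counter=7 r=(6,6) succ=(0,1) retry=(0,1)
5 | B LOAD | counter=7 r=(6,7) succ=(0,1) retry=(0,1)
6 | B CAS | counter=8 r=(6,7) succ=(0,2) retry=(0,1)
7 | B LOAD | counter=8 r=(6,8) succ=(0,2) retry=(0,1)
8 | B CAS | counter=9 r=(6,8) succ=(0,3) retry=(0,1)
9 | B LOAD | counter=9 r=(6,9) succ=(0,3) retry=(0,1)
10 | B CAS | counter=10 r=(6,9) succ=(0,4) retry=(0,1)

counter=10 r=(6,9) succ=(0,4) retry=(0,1)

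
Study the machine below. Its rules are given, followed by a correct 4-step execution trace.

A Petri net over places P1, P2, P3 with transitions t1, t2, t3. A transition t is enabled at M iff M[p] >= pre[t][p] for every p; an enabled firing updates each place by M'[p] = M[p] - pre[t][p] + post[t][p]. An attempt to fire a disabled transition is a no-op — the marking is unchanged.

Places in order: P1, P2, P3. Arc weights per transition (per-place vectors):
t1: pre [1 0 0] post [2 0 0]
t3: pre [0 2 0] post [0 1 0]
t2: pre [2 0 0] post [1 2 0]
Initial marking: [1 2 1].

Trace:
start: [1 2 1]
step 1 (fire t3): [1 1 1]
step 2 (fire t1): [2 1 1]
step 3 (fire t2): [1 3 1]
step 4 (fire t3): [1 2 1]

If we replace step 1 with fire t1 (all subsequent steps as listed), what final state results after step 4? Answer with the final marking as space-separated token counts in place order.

2 3 1

(re-executing from step 1 with the substitution; state before step 1: [1 2 1])
step 1 (fire t1): [2 2 1]
step 2 (fire t1): [3 2 1]
step 3 (fire t2): [2 4 1]
step 4 (fire t3): [2 3 1]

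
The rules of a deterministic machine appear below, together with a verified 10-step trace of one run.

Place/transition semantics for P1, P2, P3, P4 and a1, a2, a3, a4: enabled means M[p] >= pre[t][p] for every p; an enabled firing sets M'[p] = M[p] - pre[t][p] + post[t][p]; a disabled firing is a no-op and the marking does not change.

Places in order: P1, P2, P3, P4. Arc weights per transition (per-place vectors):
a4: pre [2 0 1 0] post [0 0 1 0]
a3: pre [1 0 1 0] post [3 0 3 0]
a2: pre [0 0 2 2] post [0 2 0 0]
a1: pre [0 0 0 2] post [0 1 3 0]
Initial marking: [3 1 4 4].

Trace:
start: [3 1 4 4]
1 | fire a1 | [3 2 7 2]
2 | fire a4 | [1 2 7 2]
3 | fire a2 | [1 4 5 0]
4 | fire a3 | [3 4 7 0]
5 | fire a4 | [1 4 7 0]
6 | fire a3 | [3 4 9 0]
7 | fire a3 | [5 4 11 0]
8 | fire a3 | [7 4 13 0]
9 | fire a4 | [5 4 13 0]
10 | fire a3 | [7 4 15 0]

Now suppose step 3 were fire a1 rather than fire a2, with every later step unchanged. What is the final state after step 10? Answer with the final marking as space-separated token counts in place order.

7 3 20 0

(re-executing from step 3 with the substitution; state before step 3: [1 2 7 2])
3 | fire a1 | [1 3 10 0]
4 | fire a3 | [3 3 12 0]
5 | fire a4 | [1 3 12 0]
6 | fire a3 | [3 3 14 0]
7 | fire a3 | [5 3 16 0]
8 | fire a3 | [7 3 18 0]
9 | fire a4 | [5 3 18 0]
10 | fire a3 | [7 3 20 0]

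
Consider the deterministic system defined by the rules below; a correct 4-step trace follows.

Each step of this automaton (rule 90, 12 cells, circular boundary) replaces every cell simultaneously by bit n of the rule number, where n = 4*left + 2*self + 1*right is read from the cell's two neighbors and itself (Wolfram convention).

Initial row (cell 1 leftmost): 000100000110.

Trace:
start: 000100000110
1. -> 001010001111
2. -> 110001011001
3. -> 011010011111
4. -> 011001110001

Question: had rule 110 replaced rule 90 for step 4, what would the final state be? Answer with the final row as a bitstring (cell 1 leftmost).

(re-executing step 4 under rule 110; state before step 4: 011010011111)
4. -> 111110110001

111110110001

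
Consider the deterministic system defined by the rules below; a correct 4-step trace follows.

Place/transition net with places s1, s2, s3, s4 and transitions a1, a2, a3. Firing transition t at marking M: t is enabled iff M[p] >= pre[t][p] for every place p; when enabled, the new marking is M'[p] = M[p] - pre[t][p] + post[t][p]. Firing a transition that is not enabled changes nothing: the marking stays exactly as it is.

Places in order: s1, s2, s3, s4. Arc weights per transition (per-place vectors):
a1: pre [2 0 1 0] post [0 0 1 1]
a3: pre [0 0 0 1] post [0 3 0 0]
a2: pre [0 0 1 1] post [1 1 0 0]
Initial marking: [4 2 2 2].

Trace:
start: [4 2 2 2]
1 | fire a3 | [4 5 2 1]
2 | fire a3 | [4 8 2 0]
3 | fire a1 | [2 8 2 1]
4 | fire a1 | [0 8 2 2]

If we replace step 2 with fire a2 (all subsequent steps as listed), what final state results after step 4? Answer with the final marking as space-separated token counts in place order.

1 6 1 2

(re-executing from step 2 with the substitution; state before step 2: [4 5 2 1])
2 | fire a2 | [5 6 1 0]
3 | fire a1 | [3 6 1 1]
4 | fire a1 | [1 6 1 2]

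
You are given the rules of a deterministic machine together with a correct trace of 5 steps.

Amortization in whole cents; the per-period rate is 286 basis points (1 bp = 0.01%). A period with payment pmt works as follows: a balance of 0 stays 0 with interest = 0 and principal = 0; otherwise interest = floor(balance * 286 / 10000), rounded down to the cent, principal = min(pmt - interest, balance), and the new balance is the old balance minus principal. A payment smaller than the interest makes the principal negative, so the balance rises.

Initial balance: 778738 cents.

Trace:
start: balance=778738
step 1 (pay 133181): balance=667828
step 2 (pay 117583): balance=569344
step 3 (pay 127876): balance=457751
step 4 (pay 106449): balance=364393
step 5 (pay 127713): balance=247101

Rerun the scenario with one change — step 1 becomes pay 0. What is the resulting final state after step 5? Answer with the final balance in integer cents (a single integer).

396184

(re-executing from step 1 with the substitution; state before step 1: balance=778738)
step 1 (pay 0): balance=801009
step 2 (pay 117583): balance=706334
step 3 (pay 127876): balance=598659
step 4 (pay 106449): balance=509331
step 5 (pay 127713): balance=396184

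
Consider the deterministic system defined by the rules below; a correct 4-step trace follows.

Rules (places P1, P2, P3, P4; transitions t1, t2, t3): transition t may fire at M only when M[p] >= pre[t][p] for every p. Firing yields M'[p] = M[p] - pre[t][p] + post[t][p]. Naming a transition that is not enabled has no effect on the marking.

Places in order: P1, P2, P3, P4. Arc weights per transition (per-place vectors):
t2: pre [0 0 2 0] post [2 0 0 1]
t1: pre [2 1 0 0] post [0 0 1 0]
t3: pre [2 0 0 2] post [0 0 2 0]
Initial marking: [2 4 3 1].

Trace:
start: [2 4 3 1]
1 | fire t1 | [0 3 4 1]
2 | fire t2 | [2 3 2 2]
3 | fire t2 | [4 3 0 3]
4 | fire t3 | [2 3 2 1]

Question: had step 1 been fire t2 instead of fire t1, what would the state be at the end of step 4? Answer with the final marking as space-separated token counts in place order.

(re-executing from step 1 with the substitution; state before step 1: [2 4 3 1])
1 | fire t2 | [4 4 1 2]
2 | fire t2 | [4 4 1 2]
3 | fire t2 | [4 4 1 2]
4 | fire t3 | [2 4 3 0]

2 4 3 0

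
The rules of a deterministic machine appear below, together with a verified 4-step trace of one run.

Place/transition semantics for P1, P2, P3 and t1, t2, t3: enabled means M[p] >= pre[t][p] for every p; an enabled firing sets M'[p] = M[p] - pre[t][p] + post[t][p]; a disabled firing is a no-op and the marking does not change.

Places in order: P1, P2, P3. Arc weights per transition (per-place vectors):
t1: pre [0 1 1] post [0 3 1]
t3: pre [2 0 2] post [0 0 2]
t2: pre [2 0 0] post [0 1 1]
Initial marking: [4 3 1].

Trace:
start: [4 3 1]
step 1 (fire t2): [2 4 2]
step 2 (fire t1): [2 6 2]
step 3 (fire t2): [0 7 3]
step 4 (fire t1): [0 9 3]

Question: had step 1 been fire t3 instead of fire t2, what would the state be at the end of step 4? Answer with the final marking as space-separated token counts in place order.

(re-executing from step 1 with the substitution; state before step 1: [4 3 1])
step 1 (fire t3): [4 3 1]
step 2 (fire t1): [4 5 1]
step 3 (fire t2): [2 6 2]
step 4 (fire t1): [2 8 2]

2 8 2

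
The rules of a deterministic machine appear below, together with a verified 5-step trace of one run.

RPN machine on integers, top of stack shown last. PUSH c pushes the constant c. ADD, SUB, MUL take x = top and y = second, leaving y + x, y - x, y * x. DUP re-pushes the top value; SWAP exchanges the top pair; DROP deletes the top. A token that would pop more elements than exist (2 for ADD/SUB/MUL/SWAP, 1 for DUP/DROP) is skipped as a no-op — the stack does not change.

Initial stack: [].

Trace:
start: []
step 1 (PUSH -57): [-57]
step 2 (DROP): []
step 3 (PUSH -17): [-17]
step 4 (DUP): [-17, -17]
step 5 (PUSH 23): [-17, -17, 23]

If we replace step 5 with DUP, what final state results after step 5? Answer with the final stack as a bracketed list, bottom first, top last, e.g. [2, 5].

[-17, -17, -17]

(re-executing from step 5 with the substitution; state before step 5: [-17, -17])
step 5 (DUP): [-17, -17, -17]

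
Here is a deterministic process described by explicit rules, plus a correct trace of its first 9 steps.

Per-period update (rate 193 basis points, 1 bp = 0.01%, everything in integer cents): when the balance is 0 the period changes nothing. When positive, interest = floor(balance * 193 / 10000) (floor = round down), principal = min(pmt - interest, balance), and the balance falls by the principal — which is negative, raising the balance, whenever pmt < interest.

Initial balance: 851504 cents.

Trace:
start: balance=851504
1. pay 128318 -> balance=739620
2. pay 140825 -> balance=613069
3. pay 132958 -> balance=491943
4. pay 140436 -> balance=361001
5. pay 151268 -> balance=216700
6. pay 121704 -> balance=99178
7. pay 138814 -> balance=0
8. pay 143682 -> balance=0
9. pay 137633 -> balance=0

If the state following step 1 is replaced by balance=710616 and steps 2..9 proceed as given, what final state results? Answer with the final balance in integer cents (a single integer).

0

state after step 1 := balance=710616
2. pay 140825 -> balance=583505
3. pay 132958 -> balance=461808
4. pay 140436 -> balance=330284
5. pay 151268 -> balance=185390
6. pay 121704 -> balance=67264
7. pay 138814 -> balance=0
8. pay 143682 -> balance=0
9. pay 137633 -> balance=0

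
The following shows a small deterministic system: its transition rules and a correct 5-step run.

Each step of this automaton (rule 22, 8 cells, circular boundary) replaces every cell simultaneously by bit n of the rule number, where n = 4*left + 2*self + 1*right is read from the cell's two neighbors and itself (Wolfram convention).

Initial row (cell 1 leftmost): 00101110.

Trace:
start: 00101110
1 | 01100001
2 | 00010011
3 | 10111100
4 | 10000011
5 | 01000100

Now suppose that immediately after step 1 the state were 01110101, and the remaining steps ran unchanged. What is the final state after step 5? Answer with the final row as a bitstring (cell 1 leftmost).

11011000

state after step 1 := 01110101
2 | 00000101
3 | 10001101
4 | 01010000
5 | 11011000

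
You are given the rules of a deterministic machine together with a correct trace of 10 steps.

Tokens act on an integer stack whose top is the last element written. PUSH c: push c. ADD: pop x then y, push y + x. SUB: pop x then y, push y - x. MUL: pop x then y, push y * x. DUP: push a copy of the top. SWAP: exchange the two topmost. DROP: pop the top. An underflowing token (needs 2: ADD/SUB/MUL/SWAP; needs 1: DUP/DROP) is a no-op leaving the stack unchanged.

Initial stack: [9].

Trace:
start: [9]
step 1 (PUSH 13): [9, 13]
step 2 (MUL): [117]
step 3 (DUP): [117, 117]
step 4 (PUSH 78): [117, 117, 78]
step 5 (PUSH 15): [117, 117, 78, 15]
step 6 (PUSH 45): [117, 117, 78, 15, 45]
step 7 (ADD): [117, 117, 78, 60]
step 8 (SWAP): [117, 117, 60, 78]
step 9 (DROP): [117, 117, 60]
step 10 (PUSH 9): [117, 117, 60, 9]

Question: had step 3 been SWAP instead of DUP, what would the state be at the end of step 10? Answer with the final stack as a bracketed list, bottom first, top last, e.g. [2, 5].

(re-executing from step 3 with the substitution; state before step 3: [117])
step 3 (SWAP): [117]
step 4 (PUSH 78): [117, 78]
step 5 (PUSH 15): [117, 78, 15]
step 6 (PUSH 45): [117, 78, 15, 45]
step 7 (ADD): [117, 78, 60]
step 8 (SWAP): [117, 60, 78]
step 9 (DROP): [117, 60]
step 10 (PUSH 9): [117, 60, 9]

[117, 60, 9]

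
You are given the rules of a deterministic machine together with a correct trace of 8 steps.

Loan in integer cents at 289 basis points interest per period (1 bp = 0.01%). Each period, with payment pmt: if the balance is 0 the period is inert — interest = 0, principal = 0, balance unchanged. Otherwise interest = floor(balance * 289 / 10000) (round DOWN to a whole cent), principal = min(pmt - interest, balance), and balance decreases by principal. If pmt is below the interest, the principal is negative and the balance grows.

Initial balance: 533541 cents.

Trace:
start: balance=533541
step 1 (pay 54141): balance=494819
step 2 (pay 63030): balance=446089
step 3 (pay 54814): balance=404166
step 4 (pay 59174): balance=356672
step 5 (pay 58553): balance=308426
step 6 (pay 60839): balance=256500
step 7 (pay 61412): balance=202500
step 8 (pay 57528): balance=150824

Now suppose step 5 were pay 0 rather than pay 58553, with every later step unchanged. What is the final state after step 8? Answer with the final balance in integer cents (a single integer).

(re-executing from step 5 with the substitution; state before step 5: balance=356672)
step 5 (pay 0): balance=366979
step 6 (pay 60839): balance=316745
step 7 (pay 61412): balance=264486
step 8 (pay 57528): balance=214601

214601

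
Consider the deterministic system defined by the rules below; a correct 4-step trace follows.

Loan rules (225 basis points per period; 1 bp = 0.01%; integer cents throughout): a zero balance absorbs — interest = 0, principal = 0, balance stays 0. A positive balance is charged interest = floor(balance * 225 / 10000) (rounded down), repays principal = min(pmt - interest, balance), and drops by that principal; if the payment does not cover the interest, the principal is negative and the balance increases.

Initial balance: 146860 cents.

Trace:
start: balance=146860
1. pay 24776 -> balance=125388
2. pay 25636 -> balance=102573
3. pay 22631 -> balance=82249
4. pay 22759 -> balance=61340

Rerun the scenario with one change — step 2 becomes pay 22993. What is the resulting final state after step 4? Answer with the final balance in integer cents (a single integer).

(re-executing from step 2 with the substitution; state before step 2: balance=125388)
2. pay 22993 -> balance=105216
3. pay 22631 -> balance=84952
4. pay 22759 -> balance=64104

64104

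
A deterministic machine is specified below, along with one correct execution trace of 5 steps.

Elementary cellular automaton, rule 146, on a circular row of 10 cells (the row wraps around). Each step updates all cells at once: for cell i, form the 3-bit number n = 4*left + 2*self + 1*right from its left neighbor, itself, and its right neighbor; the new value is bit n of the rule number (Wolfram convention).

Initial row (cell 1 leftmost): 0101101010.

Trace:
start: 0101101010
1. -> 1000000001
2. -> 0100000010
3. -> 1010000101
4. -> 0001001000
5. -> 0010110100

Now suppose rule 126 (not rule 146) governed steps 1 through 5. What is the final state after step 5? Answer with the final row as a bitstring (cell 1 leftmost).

0000000000

(re-executing steps 1..5 under rule 126; state before step 1: 0101101010)
1. -> 1111111111
2. -> 0000000000
3. -> 0000000000
4. -> 0000000000
5. -> 0000000000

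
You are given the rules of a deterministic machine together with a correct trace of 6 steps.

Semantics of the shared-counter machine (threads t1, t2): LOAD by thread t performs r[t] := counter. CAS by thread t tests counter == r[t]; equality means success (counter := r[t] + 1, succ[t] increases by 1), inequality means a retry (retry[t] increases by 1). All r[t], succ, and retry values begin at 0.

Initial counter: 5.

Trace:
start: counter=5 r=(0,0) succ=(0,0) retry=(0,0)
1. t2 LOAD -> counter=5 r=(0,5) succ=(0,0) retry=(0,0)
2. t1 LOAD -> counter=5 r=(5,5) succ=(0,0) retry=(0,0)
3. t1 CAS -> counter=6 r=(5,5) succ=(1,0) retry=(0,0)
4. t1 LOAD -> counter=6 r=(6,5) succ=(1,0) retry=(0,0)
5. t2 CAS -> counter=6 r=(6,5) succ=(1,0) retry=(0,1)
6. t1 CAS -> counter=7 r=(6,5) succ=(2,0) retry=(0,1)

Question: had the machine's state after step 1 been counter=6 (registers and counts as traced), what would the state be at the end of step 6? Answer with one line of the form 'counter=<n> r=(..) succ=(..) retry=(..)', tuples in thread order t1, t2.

state after step 1 := counter=6 r=(0,5) succ=(0,0) retry=(0,0)
2. t1 LOAD -> counter=6 r=(6,5) succ=(0,0) retry=(0,0)
3. t1 CAS -> counter=7 r=(6,5) succ=(1,0) retry=(0,0)
4. t1 LOAD -> counter=7 r=(7,5) succ=(1,0) retry=(0,0)
5. t2 CAS -> counter=7 r=(7,5) succ=(1,0) retry=(0,1)
6. t1 CAS -> counter=8 r=(7,5) succ=(2,0) retry=(0,1)

counter=8 r=(7,5) succ=(2,0) retry=(0,1)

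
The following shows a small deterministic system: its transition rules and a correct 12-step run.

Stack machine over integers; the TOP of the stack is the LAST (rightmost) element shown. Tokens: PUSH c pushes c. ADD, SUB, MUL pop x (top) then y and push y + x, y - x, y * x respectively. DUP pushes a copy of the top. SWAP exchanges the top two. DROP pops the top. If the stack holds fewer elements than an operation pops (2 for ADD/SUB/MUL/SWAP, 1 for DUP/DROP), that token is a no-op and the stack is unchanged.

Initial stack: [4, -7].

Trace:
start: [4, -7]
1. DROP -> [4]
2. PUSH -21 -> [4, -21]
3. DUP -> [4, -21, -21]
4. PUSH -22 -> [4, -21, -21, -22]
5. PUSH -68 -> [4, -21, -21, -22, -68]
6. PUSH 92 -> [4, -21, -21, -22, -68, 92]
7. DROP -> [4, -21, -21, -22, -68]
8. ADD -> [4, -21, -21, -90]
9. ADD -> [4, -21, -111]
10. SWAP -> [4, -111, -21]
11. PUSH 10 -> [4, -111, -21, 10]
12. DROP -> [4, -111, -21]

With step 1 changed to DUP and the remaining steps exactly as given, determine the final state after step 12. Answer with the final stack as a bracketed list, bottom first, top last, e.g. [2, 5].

(re-executing from step 1 with the substitution; state before step 1: [4, -7])
1. DUP -> [4, -7, -7]
2. PUSH -21 -> [4, -7, -7, -21]
3. DUP -> [4, -7, -7, -21, -21]
4. PUSH -22 -> [4, -7, -7, -21, -21, -22]
5. PUSH -68 -> [4, -7, -7, -21, -21, -22, -68]
6. PUSH 92 -> [4, -7, -7, -21, -21, -22, -68, 92]
7. DROP -> [4, -7, -7, -21, -21, -22, -68]
8. ADD -> [4, -7, -7, -21, -21, -90]
9. ADD -> [4, -7, -7, -21, -111]
10. SWAP -> [4, -7, -7, -111, -21]
11. PUSH 10 -> [4, -7, -7, -111, -21, 10]
12. DROP -> [4, -7, -7, -111, -21]

[4, -7, -7, -111, -21]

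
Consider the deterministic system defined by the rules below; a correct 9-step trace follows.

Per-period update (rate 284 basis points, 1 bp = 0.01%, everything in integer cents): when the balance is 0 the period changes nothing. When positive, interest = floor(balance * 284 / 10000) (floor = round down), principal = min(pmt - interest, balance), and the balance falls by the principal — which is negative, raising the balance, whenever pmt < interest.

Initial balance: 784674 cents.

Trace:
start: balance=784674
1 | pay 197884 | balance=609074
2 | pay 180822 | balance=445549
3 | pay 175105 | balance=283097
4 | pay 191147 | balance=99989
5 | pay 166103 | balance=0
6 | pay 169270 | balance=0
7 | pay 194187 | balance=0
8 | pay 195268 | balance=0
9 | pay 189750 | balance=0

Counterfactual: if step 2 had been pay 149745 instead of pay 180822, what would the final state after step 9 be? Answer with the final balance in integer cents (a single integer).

0

(re-executing from step 2 with the substitution; state before step 2: balance=609074)
2 | pay 149745 | balance=476626
3 | pay 175105 | balance=315057
4 | pay 191147 | balance=132857
5 | pay 166103 | balance=0
6 | pay 169270 | balance=0
7 | pay 194187 | balance=0
8 | pay 195268 | balance=0
9 | pay 189750 | balance=0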